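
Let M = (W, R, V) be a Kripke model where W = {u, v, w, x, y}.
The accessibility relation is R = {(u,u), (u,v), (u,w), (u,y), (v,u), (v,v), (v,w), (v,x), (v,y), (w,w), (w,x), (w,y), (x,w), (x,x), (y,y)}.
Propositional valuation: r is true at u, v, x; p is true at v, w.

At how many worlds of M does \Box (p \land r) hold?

Recall that \Box ψ holds at a world iff ψ holds at every accessible world, and \Diamond ψ holds iff ψ holds at some accessible world.
Let φ = \Box (p \land r). Evaluate φ at each world:
  u (successors {u, v, w, y}): φ is false.
  v (successors {u, v, w, x, y}): φ is false.
  w (successors {w, x, y}): φ is false.
  x (successors {w, x}): φ is false.
  y (successors {y}): φ is false.
For instance, at w:
  At w: \Box (p \land r) requires p \land r at every successor {w, x, y}.
    p \land r fails at w, so \Box (p \land r) is false at w.
Satisfying worlds: none.

0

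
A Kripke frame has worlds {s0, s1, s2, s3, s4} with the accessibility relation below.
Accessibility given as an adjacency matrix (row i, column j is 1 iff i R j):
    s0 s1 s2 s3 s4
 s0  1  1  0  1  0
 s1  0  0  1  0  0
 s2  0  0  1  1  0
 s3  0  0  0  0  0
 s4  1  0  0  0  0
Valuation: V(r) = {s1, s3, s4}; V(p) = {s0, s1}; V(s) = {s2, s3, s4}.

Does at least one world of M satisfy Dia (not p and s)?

Yes

Let φ = Dia (not p and s). Evaluate φ at each world:
  s0 (successors {s0, s1, s3}): φ is true.
  s1 (successors {s2}): φ is true.
  s2 (successors {s2, s3}): φ is true.
  s3 (successors ∅): φ is false.
  s4 (successors {s0}): φ is false.
Detail at s0 (witness):
  At s0: Dia (not p and s) requires not p and s at some successor in {s0, s1, s3}.
    not p and s holds at s3, so Dia (not p and s) is true at s0.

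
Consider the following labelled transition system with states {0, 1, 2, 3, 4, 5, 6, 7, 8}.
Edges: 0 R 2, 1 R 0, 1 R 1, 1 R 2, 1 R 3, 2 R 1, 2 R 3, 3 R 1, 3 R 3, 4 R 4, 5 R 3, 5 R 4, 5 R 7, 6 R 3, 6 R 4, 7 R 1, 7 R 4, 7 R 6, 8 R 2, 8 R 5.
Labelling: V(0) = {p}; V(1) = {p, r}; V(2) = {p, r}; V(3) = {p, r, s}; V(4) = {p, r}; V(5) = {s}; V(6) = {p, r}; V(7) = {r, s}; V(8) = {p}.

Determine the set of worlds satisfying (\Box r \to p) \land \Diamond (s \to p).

Let φ = (\Box r \to p) \land \Diamond (s \to p). Evaluate φ at each world:
  0 (successors {2}): φ is true.
  1 (successors {0, 1, 2, 3}): φ is true.
  2 (successors {1, 3}): φ is true.
  3 (successors {1, 3}): φ is true.
  4 (successors {4}): φ is true.
  5 (successors {3, 4, 7}): φ is false.
  6 (successors {3, 4}): φ is true.
  7 (successors {1, 4, 6}): φ is false.
  8 (successors {2, 5}): φ is true.
For instance, at 3:
  At 3: \Box r \to p is true, \Diamond (s \to p) is true, so (\Box r \to p) \land \Diamond (s \to p) is true.
    At 3: \Box r is true, p is true, so \Box r \to p is true.
      At 3: \Box r requires r at every successor {1, 3}.
        At 1: r is true.
        At 3: r is true.
      So \Box r is true at 3.
    At 3: \Diamond (s \to p) requires s \to p at some successor in {1, 3}.
      s \to p holds at 1, so \Diamond (s \to p) is true at 3.
Satisfying worlds: {0, 1, 2, 3, 4, 6, 8}

0, 1, 2, 3, 4, 6, 8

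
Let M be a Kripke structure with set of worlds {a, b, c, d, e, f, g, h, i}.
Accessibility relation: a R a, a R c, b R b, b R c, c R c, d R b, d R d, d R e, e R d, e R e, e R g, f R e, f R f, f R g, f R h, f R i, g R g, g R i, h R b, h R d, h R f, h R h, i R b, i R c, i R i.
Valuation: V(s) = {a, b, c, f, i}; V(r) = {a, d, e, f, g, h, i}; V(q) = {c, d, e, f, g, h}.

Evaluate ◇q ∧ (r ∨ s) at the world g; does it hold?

Yes

Recall that ◇ψ holds at a world iff ψ holds at some accessible world.
At g: ◇q is true, r ∨ s is true, so ◇q ∧ (r ∨ s) is true.
  At g: ◇q requires q at some successor in {g, i}.
    q holds at g, so ◇q is true at g.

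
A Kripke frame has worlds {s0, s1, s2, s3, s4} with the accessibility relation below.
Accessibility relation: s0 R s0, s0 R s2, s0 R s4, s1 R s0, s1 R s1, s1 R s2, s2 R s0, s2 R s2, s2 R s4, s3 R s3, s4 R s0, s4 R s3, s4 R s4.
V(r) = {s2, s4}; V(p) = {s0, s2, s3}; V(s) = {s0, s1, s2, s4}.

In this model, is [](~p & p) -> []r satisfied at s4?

Yes

Recall that []ψ holds at a world iff ψ holds at every accessible world, and <>ψ holds iff ψ holds at some accessible world.
At s4: [](~p & p) is false, []r is false, so [](~p & p) -> []r is true.
  At s4: [](~p & p) requires ~p & p at every successor {s0, s3, s4}.
    ~p & p fails at s0, so [](~p & p) is false at s4.
  At s4: []r requires r at every successor {s0, s3, s4}.
    r fails at s0, so []r is false at s4.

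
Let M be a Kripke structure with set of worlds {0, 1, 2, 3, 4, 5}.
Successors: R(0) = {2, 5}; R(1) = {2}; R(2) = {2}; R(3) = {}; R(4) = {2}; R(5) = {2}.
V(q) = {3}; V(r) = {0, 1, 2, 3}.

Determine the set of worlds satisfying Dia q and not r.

none

Let φ = Dia q and not r. Evaluate φ at each world:
  0 (successors {2, 5}): φ is false.
  1 (successors {2}): φ is false.
  2 (successors {2}): φ is false.
  3 (successors ∅): φ is false.
  4 (successors {2}): φ is false.
  5 (successors {2}): φ is false.
For instance, at 0:
  At 0: Dia q is false, not r is false, so Dia q and not r is false.
    At 0: Dia q requires q at some successor in {2, 5}.
      At 2: q is false.
      At 5: q is false.
    So Dia q is false at 0.
Satisfying worlds: none.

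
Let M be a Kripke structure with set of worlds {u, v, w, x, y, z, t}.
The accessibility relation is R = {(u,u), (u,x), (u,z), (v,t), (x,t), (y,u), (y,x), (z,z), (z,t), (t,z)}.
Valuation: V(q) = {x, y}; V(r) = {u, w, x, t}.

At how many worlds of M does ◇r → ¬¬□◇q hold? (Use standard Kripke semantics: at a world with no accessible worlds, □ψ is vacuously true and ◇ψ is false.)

Let φ = ◇r → ¬¬□◇q. Evaluate φ at each world:
  u (successors {u, x, z}): φ is false.
  v (successors {t}): φ is false.
  w (successors ∅): φ is true.
  x (successors {t}): φ is false.
  y (successors {u, x}): φ is false.
  z (successors {z, t}): φ is false.
  t (successors {z}): φ is true.
For instance, at z:
  At z: ◇r is true, ¬¬□◇q is false, so ◇r → ¬¬□◇q is false.
    At z: ◇r requires r at some successor in {z, t}.
      r holds at t, so ◇r is true at z.
    At z: ¬□◇q is true, so ¬¬□◇q is false.
      At z: □◇q is false, so ¬□◇q is true.
Satisfying worlds: {w, t}

2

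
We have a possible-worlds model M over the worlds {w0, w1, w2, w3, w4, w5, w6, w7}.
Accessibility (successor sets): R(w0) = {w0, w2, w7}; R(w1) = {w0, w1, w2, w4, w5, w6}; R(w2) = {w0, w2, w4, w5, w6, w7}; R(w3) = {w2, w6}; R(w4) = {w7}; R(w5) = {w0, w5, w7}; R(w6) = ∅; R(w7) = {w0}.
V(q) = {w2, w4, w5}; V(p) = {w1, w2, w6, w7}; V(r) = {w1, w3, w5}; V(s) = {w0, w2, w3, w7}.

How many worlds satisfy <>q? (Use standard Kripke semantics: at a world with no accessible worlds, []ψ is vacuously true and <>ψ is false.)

Recall that <>ψ holds at a world iff ψ holds at some accessible world.
Let φ = <>q. Evaluate φ at each world:
  w0 (successors {w0, w2, w7}): φ is true.
  w1 (successors {w0, w1, w2, w4, w5, w6}): φ is true.
  w2 (successors {w0, w2, w4, w5, w6, w7}): φ is true.
  w3 (successors {w2, w6}): φ is true.
  w4 (successors {w7}): φ is false.
  w5 (successors {w0, w5, w7}): φ is true.
  w6 (successors ∅): φ is false.
  w7 (successors {w0}): φ is false.
For instance, at w4:
  At w4: <>q requires q at some successor in {w7}.
    At w7: q is false.
  So <>q is false at w4.
Satisfying worlds: {w0, w1, w2, w3, w5}

5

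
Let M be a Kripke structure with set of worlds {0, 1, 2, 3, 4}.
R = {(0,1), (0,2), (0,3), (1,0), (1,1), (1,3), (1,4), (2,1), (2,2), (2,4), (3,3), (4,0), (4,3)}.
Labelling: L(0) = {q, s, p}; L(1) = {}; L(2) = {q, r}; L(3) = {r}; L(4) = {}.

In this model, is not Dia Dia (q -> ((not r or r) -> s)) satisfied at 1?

No

At 1: Dia Dia (q -> ((not r or r) -> s)) is true, so not Dia Dia (q -> ((not r or r) -> s)) is false.
  At 1: Dia Dia (q -> ((not r or r) -> s)) requires Dia (q -> ((not r or r) -> s)) at some successor in {0, 1, 3, 4}.
    Dia (q -> ((not r or r) -> s)) holds at 0, so Dia Dia (q -> ((not r or r) -> s)) is true at 1.
      At 0: Dia (q -> ((not r or r) -> s)) requires q -> ((not r or r) -> s) at some successor in {1, 2, 3}.
        q -> ((not r or r) -> s) holds at 1, so Dia (q -> ((not r or r) -> s)) is true at 0.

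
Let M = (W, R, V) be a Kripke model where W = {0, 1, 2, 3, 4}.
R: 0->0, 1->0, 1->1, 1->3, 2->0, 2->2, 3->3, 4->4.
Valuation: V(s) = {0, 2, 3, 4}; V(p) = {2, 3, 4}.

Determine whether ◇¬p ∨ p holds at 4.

Yes

Recall that ◇ψ holds at a world iff ψ holds at some accessible world.
At 4: ◇¬p is false, p is true, so ◇¬p ∨ p is true.
  At 4: ◇¬p requires ¬p at some successor in {4}.
    At 4: ¬p is false.
  So ◇¬p is false at 4.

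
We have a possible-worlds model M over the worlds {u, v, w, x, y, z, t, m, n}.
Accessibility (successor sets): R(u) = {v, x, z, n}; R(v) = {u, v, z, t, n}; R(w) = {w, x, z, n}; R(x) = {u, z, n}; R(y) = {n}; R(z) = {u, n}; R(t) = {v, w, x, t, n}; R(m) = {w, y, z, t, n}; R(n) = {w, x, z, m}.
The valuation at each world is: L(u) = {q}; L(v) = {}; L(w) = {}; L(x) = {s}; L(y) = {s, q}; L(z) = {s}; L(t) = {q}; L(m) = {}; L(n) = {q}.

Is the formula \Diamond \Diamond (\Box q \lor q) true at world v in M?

Yes

Recall that \Box ψ holds at a world iff ψ holds at every accessible world, and \Diamond ψ holds iff ψ holds at some accessible world.
At v: \Diamond \Diamond (\Box q \lor q) requires \Diamond (\Box q \lor q) at some successor in {u, v, z, t, n}.
  \Diamond (\Box q \lor q) holds at u, so \Diamond \Diamond (\Box q \lor q) is true at v.
    At u: \Diamond (\Box q \lor q) requires \Box q \lor q at some successor in {v, x, z, n}.
      \Box q \lor q holds at z, so \Diamond (\Box q \lor q) is true at u.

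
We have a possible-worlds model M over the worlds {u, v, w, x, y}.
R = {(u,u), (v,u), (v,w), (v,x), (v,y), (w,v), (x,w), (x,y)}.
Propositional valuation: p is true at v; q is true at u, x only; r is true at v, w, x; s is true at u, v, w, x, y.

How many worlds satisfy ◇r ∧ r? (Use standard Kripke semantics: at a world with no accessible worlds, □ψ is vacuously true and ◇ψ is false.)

Recall that ◇ψ holds at a world iff ψ holds at some accessible world.
Let φ = ◇r ∧ r. Evaluate φ at each world:
  u (successors {u}): φ is false.
  v (successors {u, w, x, y}): φ is true.
  w (successors {v}): φ is true.
  x (successors {w, y}): φ is true.
  y (successors ∅): φ is false.
For instance, at w:
  At w: ◇r is true, r is true, so ◇r ∧ r is true.
    At w: ◇r requires r at some successor in {v}.
      r holds at v, so ◇r is true at w.
Satisfying worlds: {v, w, x}

3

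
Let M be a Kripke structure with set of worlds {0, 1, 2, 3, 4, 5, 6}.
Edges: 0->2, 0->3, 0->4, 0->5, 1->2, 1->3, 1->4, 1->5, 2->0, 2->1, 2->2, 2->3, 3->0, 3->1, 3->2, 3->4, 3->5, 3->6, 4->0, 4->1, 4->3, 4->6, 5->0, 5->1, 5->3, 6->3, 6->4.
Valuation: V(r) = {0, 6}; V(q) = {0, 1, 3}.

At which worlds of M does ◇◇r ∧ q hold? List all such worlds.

Let φ = ◇◇r ∧ q. Evaluate φ at each world:
  0 (successors {2, 3, 4, 5}): φ is true.
  1 (successors {2, 3, 4, 5}): φ is true.
  2 (successors {0, 1, 2, 3}): φ is false.
  3 (successors {0, 1, 2, 4, 5, 6}): φ is true.
  4 (successors {0, 1, 3, 6}): φ is false.
  5 (successors {0, 1, 3}): φ is false.
  6 (successors {3, 4}): φ is false.
For instance, at 5:
  At 5: ◇◇r is true, q is false, so ◇◇r ∧ q is false.
    At 5: ◇◇r requires ◇r at some successor in {0, 1, 3}.
      ◇r holds at 3, so ◇◇r is true at 5.
Satisfying worlds: {0, 1, 3}

0, 1, 3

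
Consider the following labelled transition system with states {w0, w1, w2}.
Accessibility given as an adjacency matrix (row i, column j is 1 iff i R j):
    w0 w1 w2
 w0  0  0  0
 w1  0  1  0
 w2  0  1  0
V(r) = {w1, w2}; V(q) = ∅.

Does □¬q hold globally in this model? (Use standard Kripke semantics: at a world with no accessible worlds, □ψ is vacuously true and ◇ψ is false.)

Yes

Let φ = □¬q. Evaluate φ at each world:
  w0 (successors ∅): φ is true.
  w1 (successors {w1}): φ is true.
  w2 (successors {w1}): φ is true.
For instance, at w2:
  At w2: □¬q requires ¬q at every successor {w1}.
    At w1: ¬q is true.
  So □¬q is true at w2.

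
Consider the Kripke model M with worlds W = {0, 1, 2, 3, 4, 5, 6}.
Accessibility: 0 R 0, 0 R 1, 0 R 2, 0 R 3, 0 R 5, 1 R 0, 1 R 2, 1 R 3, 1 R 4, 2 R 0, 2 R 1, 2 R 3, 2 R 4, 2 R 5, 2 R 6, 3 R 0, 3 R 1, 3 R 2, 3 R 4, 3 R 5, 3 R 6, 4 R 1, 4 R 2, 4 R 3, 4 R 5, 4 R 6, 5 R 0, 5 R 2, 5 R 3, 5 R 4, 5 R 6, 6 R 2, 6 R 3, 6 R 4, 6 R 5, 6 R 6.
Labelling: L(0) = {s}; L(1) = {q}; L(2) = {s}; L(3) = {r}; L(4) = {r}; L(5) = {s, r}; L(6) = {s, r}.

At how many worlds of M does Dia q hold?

4

Let φ = Dia q. Evaluate φ at each world:
  0 (successors {0, 1, 2, 3, 5}): φ is true.
  1 (successors {0, 2, 3, 4}): φ is false.
  2 (successors {0, 1, 3, 4, 5, 6}): φ is true.
  3 (successors {0, 1, 2, 4, 5, 6}): φ is true.
  4 (successors {1, 2, 3, 5, 6}): φ is true.
  5 (successors {0, 2, 3, 4, 6}): φ is false.
  6 (successors {2, 3, 4, 5, 6}): φ is false.
For instance, at 6:
  At 6: Dia q requires q at some successor in {2, 3, 4, 5, 6}.
    At 2: q is false.
    At 3: q is false.
    At 4: q is false.
    At 5: q is false.
    At 6: q is false.
  So Dia q is false at 6.
Satisfying worlds: {0, 2, 3, 4}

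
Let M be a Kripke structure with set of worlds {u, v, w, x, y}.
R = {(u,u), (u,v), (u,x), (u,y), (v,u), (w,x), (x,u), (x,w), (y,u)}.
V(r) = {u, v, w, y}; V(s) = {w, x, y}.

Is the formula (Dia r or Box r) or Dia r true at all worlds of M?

No

Let φ = (Dia r or Box r) or Dia r. Evaluate φ at each world:
  u (successors {u, v, x, y}): φ is true.
  v (successors {u}): φ is true.
  w (successors {x}): φ is false.
  x (successors {u, w}): φ is true.
  y (successors {u}): φ is true.
Detail at w (counterexample):
  At w: Dia r or Box r is false, Dia r is false, so (Dia r or Box r) or Dia r is false.
    At w: Dia r is false, Box r is false, so Dia r or Box r is false.
      At w: Dia r requires r at some successor in {x}.
        At x: r is false.
      So Dia r is false at w.
      At w: Box r requires r at every successor {x}.
        r fails at x, so Box r is false at w.
    At w: Dia r requires r at some successor in {x}.
      At x: r is false.
    So Dia r is false at w.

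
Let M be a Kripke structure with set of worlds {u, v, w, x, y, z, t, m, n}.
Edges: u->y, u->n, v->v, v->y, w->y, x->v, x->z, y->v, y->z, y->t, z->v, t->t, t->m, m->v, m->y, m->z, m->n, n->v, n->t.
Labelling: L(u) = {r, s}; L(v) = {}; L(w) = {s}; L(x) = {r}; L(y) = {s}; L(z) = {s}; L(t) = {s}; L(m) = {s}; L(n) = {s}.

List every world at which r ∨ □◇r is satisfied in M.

Recall that □ψ holds at a world iff ψ holds at every accessible world, and ◇ψ holds iff ψ holds at some accessible world.
Let φ = r ∨ □◇r. Evaluate φ at each world:
  u (successors {y, n}): φ is true.
  v (successors {v, y}): φ is false.
  w (successors {y}): φ is false.
  x (successors {v, z}): φ is true.
  y (successors {v, z, t}): φ is false.
  z (successors {v}): φ is false.
  t (successors {t, m}): φ is false.
  m (successors {v, y, z, n}): φ is false.
  n (successors {v, t}): φ is false.
For instance, at w:
  At w: r is false, □◇r is false, so r ∨ □◇r is false.
    At w: □◇r requires ◇r at every successor {y}.
      ◇r fails at y, so □◇r is false at w.
Satisfying worlds: {u, x}

u, x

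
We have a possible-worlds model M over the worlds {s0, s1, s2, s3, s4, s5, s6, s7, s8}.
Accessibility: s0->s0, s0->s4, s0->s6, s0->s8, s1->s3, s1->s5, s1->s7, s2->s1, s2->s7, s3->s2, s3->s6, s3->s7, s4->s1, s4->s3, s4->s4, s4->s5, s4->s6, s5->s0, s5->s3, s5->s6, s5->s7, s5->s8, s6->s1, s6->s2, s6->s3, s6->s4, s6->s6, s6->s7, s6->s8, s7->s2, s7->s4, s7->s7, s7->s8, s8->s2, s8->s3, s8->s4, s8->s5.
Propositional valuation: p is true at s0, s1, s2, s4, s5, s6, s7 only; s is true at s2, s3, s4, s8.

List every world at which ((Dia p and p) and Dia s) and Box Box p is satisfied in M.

Recall that Box ψ holds at a world iff ψ holds at every accessible world, and Dia ψ holds iff ψ holds at some accessible world.
Let φ = ((Dia p and p) and Dia s) and Box Box p. Evaluate φ at each world:
  s0 (successors {s0, s4, s6, s8}): φ is false.
  s1 (successors {s3, s5, s7}): φ is false.
  s2 (successors {s1, s7}): φ is false.
  s3 (successors {s2, s6, s7}): φ is false.
  s4 (successors {s1, s3, s4, s5, s6}): φ is false.
  s5 (successors {s0, s3, s6, s7, s8}): φ is false.
  s6 (successors {s1, s2, s3, s4, s6, s7, s8}): φ is false.
  s7 (successors {s2, s4, s7, s8}): φ is false.
  s8 (successors {s2, s3, s4, s5}): φ is false.
For instance, at s3:
  At s3: (Dia p and p) and Dia s is false, Box Box p is false, so ((Dia p and p) and Dia s) and Box Box p is false.
    At s3: Dia p and p is false, Dia s is true, so (Dia p and p) and Dia s is false.
      At s3: Dia p is true, p is false, so Dia p and p is false.
      At s3: Dia s requires s at some successor in {s2, s6, s7}.
        s holds at s2, so Dia s is true at s3.
    At s3: Box Box p requires Box p at every successor {s2, s6, s7}.
      Box p fails at s6, so Box Box p is false at s3.
Satisfying worlds: none.

none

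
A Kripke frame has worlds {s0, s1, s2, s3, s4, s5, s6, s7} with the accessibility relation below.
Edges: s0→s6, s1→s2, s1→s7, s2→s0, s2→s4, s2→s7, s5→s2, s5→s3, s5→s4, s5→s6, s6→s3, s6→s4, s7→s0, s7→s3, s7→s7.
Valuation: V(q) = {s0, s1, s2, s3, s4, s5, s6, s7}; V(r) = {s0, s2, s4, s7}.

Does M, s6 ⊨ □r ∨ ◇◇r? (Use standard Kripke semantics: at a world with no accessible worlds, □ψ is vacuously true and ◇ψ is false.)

At s6: □r is false, ◇◇r is false, so □r ∨ ◇◇r is false.
  At s6: □r requires r at every successor {s3, s4}.
    r fails at s3, so □r is false at s6.
  At s6: ◇◇r requires ◇r at some successor in {s3, s4}.
    At s3: ◇r is false.
    At s4: ◇r is false.
  So ◇◇r is false at s6.

No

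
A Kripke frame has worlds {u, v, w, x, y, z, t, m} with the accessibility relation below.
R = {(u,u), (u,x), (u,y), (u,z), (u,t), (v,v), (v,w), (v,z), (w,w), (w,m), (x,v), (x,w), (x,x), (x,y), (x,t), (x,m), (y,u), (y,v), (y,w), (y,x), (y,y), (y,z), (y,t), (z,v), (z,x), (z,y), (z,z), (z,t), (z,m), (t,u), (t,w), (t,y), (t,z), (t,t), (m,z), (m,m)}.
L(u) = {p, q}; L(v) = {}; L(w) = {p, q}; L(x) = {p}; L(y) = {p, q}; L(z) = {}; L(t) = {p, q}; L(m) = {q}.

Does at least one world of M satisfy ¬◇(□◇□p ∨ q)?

Let φ = ¬◇(□◇□p ∨ q). Evaluate φ at each world:
  u (successors {u, x, y, z, t}): φ is false.
  v (successors {v, w, z}): φ is false.
  w (successors {w, m}): φ is false.
  x (successors {v, w, x, y, t, m}): φ is false.
  y (successors {u, v, w, x, y, z, t}): φ is false.
  z (successors {v, x, y, z, t, m}): φ is false.
  t (successors {u, w, y, z, t}): φ is false.
  m (successors {z, m}): φ is false.
For instance, at w:
  At w: ◇(□◇□p ∨ q) is true, so ¬◇(□◇□p ∨ q) is false.
    At w: ◇(□◇□p ∨ q) requires □◇□p ∨ q at some successor in {w, m}.
      □◇□p ∨ q holds at w, so ◇(□◇□p ∨ q) is true at w.

No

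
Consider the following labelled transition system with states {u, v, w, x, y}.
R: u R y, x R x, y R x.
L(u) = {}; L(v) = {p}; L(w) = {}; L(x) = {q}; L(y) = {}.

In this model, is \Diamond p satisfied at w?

At w: no accessible worlds, so \Diamond p is false.

No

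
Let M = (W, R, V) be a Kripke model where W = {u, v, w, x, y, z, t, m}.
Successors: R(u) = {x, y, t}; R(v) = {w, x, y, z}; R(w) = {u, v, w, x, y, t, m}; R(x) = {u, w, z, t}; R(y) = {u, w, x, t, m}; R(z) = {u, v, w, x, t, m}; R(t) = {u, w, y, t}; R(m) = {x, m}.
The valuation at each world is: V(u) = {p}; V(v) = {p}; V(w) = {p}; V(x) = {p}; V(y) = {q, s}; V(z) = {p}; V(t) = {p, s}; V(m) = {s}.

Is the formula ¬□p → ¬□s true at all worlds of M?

Let φ = ¬□p → ¬□s. Evaluate φ at each world:
  u (successors {x, y, t}): φ is true.
  v (successors {w, x, y, z}): φ is true.
  w (successors {u, v, w, x, y, t, m}): φ is true.
  x (successors {u, w, z, t}): φ is true.
  y (successors {u, w, x, t, m}): φ is true.
  z (successors {u, v, w, x, t, m}): φ is true.
  t (successors {u, w, y, t}): φ is true.
  m (successors {x, m}): φ is true.
For instance, at z:
  At z: ¬□p is true, ¬□s is true, so ¬□p → ¬□s is true.
    At z: □p is false, so ¬□p is true.
      At z: □p requires p at every successor {u, v, w, x, t, m}.
        p fails at m, so □p is false at z.
    At z: □s is false, so ¬□s is true.
      At z: □s requires s at every successor {u, v, w, x, t, m}.
        s fails at u, so □s is false at z.

Yes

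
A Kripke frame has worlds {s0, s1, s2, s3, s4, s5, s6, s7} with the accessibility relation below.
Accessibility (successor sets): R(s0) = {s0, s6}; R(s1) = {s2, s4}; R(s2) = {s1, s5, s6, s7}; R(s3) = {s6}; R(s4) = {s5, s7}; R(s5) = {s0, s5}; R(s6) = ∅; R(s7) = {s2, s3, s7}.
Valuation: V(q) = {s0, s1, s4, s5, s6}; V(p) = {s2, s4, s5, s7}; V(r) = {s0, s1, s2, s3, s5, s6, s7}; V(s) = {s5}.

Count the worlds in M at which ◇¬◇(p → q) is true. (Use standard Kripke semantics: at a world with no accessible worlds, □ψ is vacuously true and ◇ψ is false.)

3

Let φ = ◇¬◇(p → q). Evaluate φ at each world:
  s0 (successors {s0, s6}): φ is true.
  s1 (successors {s2, s4}): φ is false.
  s2 (successors {s1, s5, s6, s7}): φ is true.
  s3 (successors {s6}): φ is true.
  s4 (successors {s5, s7}): φ is false.
  s5 (successors {s0, s5}): φ is false.
  s6 (successors ∅): φ is false.
  s7 (successors {s2, s3, s7}): φ is false.
For instance, at s4:
  At s4: ◇¬◇(p → q) requires ¬◇(p → q) at some successor in {s5, s7}.
    At s5: ¬◇(p → q) is false.
    At s7: ¬◇(p → q) is false.
  So ◇¬◇(p → q) is false at s4.
Satisfying worlds: {s0, s2, s3}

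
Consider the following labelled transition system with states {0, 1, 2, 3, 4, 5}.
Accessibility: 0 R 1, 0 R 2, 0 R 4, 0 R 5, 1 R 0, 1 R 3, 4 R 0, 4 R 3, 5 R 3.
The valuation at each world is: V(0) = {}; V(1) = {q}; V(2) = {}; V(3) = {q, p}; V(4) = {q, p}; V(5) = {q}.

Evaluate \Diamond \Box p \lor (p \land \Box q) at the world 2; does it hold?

No

At 2: \Diamond \Box p is false, p \land \Box q is false, so \Diamond \Box p \lor (p \land \Box q) is false.
  At 2: no accessible worlds, so \Diamond \Box p is false.
  At 2: p is false, \Box q is true, so p \land \Box q is false.
    At 2: no accessible worlds, so \Box q holds vacuously.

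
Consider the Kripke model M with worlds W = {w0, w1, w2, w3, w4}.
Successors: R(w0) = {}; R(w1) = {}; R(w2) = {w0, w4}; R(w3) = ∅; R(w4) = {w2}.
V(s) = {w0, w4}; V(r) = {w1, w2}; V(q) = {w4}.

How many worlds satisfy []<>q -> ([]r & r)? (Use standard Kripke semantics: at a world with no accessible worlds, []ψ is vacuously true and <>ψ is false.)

Recall that []ψ holds at a world iff ψ holds at every accessible world, and <>ψ holds iff ψ holds at some accessible world.
Let φ = []<>q -> ([]r & r). Evaluate φ at each world:
  w0 (successors ∅): φ is false.
  w1 (successors ∅): φ is true.
  w2 (successors {w0, w4}): φ is true.
  w3 (successors ∅): φ is false.
  w4 (successors {w2}): φ is false.
For instance, at w4:
  At w4: []<>q is true, []r & r is false, so []<>q -> ([]r & r) is false.
    At w4: []<>q requires <>q at every successor {w2}.
      At w2: <>q is true.
    So []<>q is true at w4.
    At w4: []r is true, r is false, so []r & r is false.
      At w4: []r requires r at every successor {w2}.
        At w2: r is true.
      So []r is true at w4.
Satisfying worlds: {w1, w2}

2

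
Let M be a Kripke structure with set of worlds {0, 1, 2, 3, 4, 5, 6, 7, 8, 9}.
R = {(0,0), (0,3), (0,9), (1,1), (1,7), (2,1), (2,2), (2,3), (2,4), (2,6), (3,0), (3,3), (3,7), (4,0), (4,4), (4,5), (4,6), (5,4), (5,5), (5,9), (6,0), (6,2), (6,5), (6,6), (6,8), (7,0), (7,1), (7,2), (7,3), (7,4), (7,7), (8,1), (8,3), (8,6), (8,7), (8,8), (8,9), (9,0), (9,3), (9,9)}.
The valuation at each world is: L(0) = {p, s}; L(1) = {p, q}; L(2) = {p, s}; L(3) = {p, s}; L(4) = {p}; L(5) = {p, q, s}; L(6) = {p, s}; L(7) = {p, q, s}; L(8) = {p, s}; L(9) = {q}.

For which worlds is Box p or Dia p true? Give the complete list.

Let φ = Box p or Dia p. Evaluate φ at each world:
  0 (successors {0, 3, 9}): φ is true.
  1 (successors {1, 7}): φ is true.
  2 (successors {1, 2, 3, 4, 6}): φ is true.
  3 (successors {0, 3, 7}): φ is true.
  4 (successors {0, 4, 5, 6}): φ is true.
  5 (successors {4, 5, 9}): φ is true.
  6 (successors {0, 2, 5, 6, 8}): φ is true.
  7 (successors {0, 1, 2, 3, 4, 7}): φ is true.
  8 (successors {1, 3, 6, 7, 8, 9}): φ is true.
  9 (successors {0, 3, 9}): φ is true.
For instance, at 6:
  At 6: Box p is true, Dia p is true, so Box p or Dia p is true.
    At 6: Box p requires p at every successor {0, 2, 5, 6, 8}.
      At 0: p is true.
      At 2: p is true.
      At 5: p is true.
      At 6: p is true.
      At 8: p is true.
    So Box p is true at 6.
    At 6: Dia p requires p at some successor in {0, 2, 5, 6, 8}.
      p holds at 0, so Dia p is true at 6.
Satisfying worlds: {0, 1, 2, 3, 4, 5, 6, 7, 8, 9}

0, 1, 2, 3, 4, 5, 6, 7, 8, 9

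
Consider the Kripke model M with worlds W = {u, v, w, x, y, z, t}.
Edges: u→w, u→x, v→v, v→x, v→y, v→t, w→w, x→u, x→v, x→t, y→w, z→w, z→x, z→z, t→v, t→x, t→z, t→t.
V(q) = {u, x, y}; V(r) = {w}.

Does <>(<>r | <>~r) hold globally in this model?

Let φ = <>(<>r | <>~r). Evaluate φ at each world:
  u (successors {w, x}): φ is true.
  v (successors {v, x, y, t}): φ is true.
  w (successors {w}): φ is true.
  x (successors {u, v, t}): φ is true.
  y (successors {w}): φ is true.
  z (successors {w, x, z}): φ is true.
  t (successors {v, x, z, t}): φ is true.
For instance, at z:
  At z: <>(<>r | <>~r) requires <>r | <>~r at some successor in {w, x, z}.
    <>r | <>~r holds at w, so <>(<>r | <>~r) is true at z.
      At w: <>r is true, <>~r is false, so <>r | <>~r is true.

Yes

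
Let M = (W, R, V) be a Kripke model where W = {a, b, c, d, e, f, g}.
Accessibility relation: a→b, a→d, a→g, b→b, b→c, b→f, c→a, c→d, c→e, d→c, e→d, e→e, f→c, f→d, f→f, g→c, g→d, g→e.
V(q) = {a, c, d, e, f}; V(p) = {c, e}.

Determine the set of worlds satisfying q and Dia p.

Let φ = q and Dia p. Evaluate φ at each world:
  a (successors {b, d, g}): φ is false.
  b (successors {b, c, f}): φ is false.
  c (successors {a, d, e}): φ is true.
  d (successors {c}): φ is true.
  e (successors {d, e}): φ is true.
  f (successors {c, d, f}): φ is true.
  g (successors {c, d, e}): φ is false.
For instance, at g:
  At g: q is false, Dia p is true, so q and Dia p is false.
    At g: Dia p requires p at some successor in {c, d, e}.
      p holds at c, so Dia p is true at g.
Satisfying worlds: {c, d, e, f}

c, d, e, f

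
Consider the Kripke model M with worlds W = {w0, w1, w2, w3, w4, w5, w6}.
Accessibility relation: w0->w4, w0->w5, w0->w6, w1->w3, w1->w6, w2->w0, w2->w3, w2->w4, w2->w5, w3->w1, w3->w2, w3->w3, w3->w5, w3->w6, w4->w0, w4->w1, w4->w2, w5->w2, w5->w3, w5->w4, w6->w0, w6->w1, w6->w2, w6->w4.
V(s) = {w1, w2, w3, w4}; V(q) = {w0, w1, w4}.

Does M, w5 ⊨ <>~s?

No

At w5: <>~s requires ~s at some successor in {w2, w3, w4}.
  At w2: ~s is false.
  At w3: ~s is false.
  At w4: ~s is false.
So <>~s is false at w5.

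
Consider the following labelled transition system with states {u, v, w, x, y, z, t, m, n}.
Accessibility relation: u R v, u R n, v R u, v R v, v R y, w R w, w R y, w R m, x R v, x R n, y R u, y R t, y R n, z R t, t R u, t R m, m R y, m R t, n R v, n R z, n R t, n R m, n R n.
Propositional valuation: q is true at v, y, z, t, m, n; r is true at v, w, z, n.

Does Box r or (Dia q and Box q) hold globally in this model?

Let φ = Box r or (Dia q and Box q). Evaluate φ at each world:
  u (successors {v, n}): φ is true.
  v (successors {u, v, y}): φ is false.
  w (successors {w, y, m}): φ is false.
  x (successors {v, n}): φ is true.
  y (successors {u, t, n}): φ is false.
  z (successors {t}): φ is true.
  t (successors {u, m}): φ is false.
  m (successors {y, t}): φ is true.
  n (successors {v, z, t, m, n}): φ is true.
Detail at v (counterexample):
  At v: Box r is false, Dia q and Box q is false, so Box r or (Dia q and Box q) is false.
    At v: Box r requires r at every successor {u, v, y}.
      r fails at u, so Box r is false at v.
    At v: Dia q is true, Box q is false, so Dia q and Box q is false.
      At v: Dia q requires q at some successor in {u, v, y}.
        q holds at v, so Dia q is true at v.
      At v: Box q requires q at every successor {u, v, y}.
        q fails at u, so Box q is false at v.

No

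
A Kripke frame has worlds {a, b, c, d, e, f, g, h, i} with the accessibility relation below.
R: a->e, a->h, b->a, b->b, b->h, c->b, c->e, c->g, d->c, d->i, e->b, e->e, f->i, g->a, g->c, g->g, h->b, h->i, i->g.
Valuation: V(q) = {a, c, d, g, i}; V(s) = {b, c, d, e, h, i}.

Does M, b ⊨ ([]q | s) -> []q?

At b: []q | s is true, []q is false, so ([]q | s) -> []q is false.
  At b: []q is false, s is true, so []q | s is true.
    At b: []q requires q at every successor {a, b, h}.
      q fails at b, so []q is false at b.
  At b: []q requires q at every successor {a, b, h}.
    q fails at b, so []q is false at b.

No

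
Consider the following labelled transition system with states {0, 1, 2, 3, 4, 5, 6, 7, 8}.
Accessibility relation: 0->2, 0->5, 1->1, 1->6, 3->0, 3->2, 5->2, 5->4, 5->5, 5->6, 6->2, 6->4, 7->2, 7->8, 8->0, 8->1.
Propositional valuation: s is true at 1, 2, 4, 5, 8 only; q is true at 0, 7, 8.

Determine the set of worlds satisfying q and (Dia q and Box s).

7

Let φ = q and (Dia q and Box s). Evaluate φ at each world:
  0 (successors {2, 5}): φ is false.
  1 (successors {1, 6}): φ is false.
  2 (successors ∅): φ is false.
  3 (successors {0, 2}): φ is false.
  4 (successors ∅): φ is false.
  5 (successors {2, 4, 5, 6}): φ is false.
  6 (successors {2, 4}): φ is false.
  7 (successors {2, 8}): φ is true.
  8 (successors {0, 1}): φ is false.
For instance, at 7:
  At 7: q is true, Dia q and Box s is true, so q and (Dia q and Box s) is true.
    At 7: Dia q is true, Box s is true, so Dia q and Box s is true.
      At 7: Dia q requires q at some successor in {2, 8}.
        q holds at 8, so Dia q is true at 7.
      At 7: Box s requires s at every successor {2, 8}.
        At 2: s is true.
        At 8: s is true.
      So Box s is true at 7.
Satisfying worlds: {7}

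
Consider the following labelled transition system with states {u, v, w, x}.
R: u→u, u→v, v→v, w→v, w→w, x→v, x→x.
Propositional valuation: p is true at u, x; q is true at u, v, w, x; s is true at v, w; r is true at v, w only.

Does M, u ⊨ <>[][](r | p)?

Yes

At u: <>[][](r | p) requires [][](r | p) at some successor in {u, v}.
  [][](r | p) holds at u, so <>[][](r | p) is true at u.
    At u: [][](r | p) requires [](r | p) at every successor {u, v}.
      At u: [](r | p) is true.
      At v: [](r | p) is true.
    So [][](r | p) is true at u.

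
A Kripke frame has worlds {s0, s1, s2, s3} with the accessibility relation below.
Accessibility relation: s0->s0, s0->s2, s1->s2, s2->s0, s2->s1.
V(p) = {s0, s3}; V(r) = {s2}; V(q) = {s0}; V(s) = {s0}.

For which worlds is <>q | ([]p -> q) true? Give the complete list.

Let φ = <>q | ([]p -> q). Evaluate φ at each world:
  s0 (successors {s0, s2}): φ is true.
  s1 (successors {s2}): φ is true.
  s2 (successors {s0, s1}): φ is true.
  s3 (successors ∅): φ is false.
For instance, at s2:
  At s2: <>q is true, []p -> q is true, so <>q | ([]p -> q) is true.
    At s2: <>q requires q at some successor in {s0, s1}.
      q holds at s0, so <>q is true at s2.
    At s2: []p is false, q is false, so []p -> q is true.
      At s2: []p requires p at every successor {s0, s1}.
        p fails at s1, so []p is false at s2.
Satisfying worlds: {s0, s1, s2}

s0, s1, s2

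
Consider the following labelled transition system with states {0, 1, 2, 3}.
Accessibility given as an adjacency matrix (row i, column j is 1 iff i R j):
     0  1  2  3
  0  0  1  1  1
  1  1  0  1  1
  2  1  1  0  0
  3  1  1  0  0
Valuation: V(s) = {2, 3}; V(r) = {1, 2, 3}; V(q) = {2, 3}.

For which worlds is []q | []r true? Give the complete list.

Let φ = []q | []r. Evaluate φ at each world:
  0 (successors {1, 2, 3}): φ is true.
  1 (successors {0, 2, 3}): φ is false.
  2 (successors {0, 1}): φ is false.
  3 (successors {0, 1}): φ is false.
For instance, at 0:
  At 0: []q is false, []r is true, so []q | []r is true.
    At 0: []q requires q at every successor {1, 2, 3}.
      q fails at 1, so []q is false at 0.
    At 0: []r requires r at every successor {1, 2, 3}.
      At 1: r is true.
      At 2: r is true.
      At 3: r is true.
    So []r is true at 0.
Satisfying worlds: {0}

0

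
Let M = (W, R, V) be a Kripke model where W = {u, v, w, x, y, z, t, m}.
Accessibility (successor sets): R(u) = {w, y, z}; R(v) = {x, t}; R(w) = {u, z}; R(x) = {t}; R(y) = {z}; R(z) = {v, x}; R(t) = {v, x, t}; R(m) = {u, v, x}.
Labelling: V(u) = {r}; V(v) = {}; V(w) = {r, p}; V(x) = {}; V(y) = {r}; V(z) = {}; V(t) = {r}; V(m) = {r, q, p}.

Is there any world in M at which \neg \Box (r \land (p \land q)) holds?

Yes

Recall that \Box ψ holds at a world iff ψ holds at every accessible world, and \Diamond ψ holds iff ψ holds at some accessible world.
Let φ = \neg \Box (r \land (p \land q)). Evaluate φ at each world:
  u (successors {w, y, z}): φ is true.
  v (successors {x, t}): φ is true.
  w (successors {u, z}): φ is true.
  x (successors {t}): φ is true.
  y (successors {z}): φ is true.
  z (successors {v, x}): φ is true.
  t (successors {v, x, t}): φ is true.
  m (successors {u, v, x}): φ is true.
Detail at u (witness):
  At u: \Box (r \land (p \land q)) is false, so \neg \Box (r \land (p \land q)) is true.
    At u: \Box (r \land (p \land q)) requires r \land (p \land q) at every successor {w, y, z}.
      r \land (p \land q) fails at w, so \Box (r \land (p \land q)) is false at u.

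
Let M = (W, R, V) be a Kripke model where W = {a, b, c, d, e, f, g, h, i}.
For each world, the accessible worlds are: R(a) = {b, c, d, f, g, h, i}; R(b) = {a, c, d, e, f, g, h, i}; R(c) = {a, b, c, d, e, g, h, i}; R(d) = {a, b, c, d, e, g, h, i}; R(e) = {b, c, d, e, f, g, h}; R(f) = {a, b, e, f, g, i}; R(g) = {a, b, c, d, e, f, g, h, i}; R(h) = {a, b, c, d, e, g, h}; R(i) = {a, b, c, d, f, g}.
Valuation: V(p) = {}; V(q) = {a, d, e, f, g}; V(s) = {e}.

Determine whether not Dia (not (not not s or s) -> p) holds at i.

At i: Dia (not (not not s or s) -> p) is false, so not Dia (not (not not s or s) -> p) is true.
  At i: Dia (not (not not s or s) -> p) requires not (not not s or s) -> p at some successor in {a, b, c, d, f, g}.
    At a: not (not not s or s) -> p is false.
    At b: not (not not s or s) -> p is false.
    At c: not (not not s or s) -> p is false.
    At d: not (not not s or s) -> p is false.
    At f: not (not not s or s) -> p is false.
    At g: not (not not s or s) -> p is false.
  So Dia (not (not not s or s) -> p) is false at i.

Yes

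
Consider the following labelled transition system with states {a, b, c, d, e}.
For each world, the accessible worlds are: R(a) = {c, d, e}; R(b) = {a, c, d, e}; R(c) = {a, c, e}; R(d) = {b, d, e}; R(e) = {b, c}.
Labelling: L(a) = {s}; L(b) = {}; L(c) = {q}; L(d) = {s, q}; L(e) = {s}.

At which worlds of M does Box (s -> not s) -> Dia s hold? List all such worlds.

a, b, c, d

Let φ = Box (s -> not s) -> Dia s. Evaluate φ at each world:
  a (successors {c, d, e}): φ is true.
  b (successors {a, c, d, e}): φ is true.
  c (successors {a, c, e}): φ is true.
  d (successors {b, d, e}): φ is true.
  e (successors {b, c}): φ is false.
For instance, at a:
  At a: Box (s -> not s) is false, Dia s is true, so Box (s -> not s) -> Dia s is true.
    At a: Box (s -> not s) requires s -> not s at every successor {c, d, e}.
      s -> not s fails at d, so Box (s -> not s) is false at a.
    At a: Dia s requires s at some successor in {c, d, e}.
      s holds at d, so Dia s is true at a.
Satisfying worlds: {a, b, c, d}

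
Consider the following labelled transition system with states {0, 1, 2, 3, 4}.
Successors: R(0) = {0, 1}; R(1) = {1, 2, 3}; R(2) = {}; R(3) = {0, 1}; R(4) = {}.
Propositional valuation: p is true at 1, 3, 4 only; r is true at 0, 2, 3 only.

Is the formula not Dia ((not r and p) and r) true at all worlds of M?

Yes

Recall that Dia ψ holds at a world iff ψ holds at some accessible world.
Let φ = not Dia ((not r and p) and r). Evaluate φ at each world:
  0 (successors {0, 1}): φ is true.
  1 (successors {1, 2, 3}): φ is true.
  2 (successors ∅): φ is true.
  3 (successors {0, 1}): φ is true.
  4 (successors ∅): φ is true.
For instance, at 0:
  At 0: Dia ((not r and p) and r) is false, so not Dia ((not r and p) and r) is true.
    At 0: Dia ((not r and p) and r) requires (not r and p) and r at some successor in {0, 1}.
      At 0: (not r and p) and r is false.
      At 1: (not r and p) and r is false.
    So Dia ((not r and p) and r) is false at 0.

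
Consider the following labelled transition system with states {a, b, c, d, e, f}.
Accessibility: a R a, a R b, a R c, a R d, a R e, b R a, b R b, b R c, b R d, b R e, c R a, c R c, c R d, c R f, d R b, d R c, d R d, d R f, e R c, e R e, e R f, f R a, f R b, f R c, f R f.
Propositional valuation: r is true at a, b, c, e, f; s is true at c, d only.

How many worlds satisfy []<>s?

Recall that []ψ holds at a world iff ψ holds at every accessible world, and <>ψ holds iff ψ holds at some accessible world.
Let φ = []<>s. Evaluate φ at each world:
  a (successors {a, b, c, d, e}): φ is true.
  b (successors {a, b, c, d, e}): φ is true.
  c (successors {a, c, d, f}): φ is true.
  d (successors {b, c, d, f}): φ is true.
  e (successors {c, e, f}): φ is true.
  f (successors {a, b, c, f}): φ is true.
For instance, at c:
  At c: []<>s requires <>s at every successor {a, c, d, f}.
    At a: <>s is true.
    At c: <>s is true.
    At d: <>s is true.
    At f: <>s is true.
  So []<>s is true at c.
Satisfying worlds: {a, b, c, d, e, f}

6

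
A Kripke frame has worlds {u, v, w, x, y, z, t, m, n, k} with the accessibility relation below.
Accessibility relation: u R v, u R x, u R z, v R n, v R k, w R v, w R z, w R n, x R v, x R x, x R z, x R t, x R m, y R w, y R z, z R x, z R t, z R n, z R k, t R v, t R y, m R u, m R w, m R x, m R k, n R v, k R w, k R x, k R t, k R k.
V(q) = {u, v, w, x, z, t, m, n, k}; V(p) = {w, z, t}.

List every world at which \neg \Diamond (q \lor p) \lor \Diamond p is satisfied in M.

u, w, x, y, z, m, k

Let φ = \neg \Diamond (q \lor p) \lor \Diamond p. Evaluate φ at each world:
  u (successors {v, x, z}): φ is true.
  v (successors {n, k}): φ is false.
  w (successors {v, z, n}): φ is true.
  x (successors {v, x, z, t, m}): φ is true.
  y (successors {w, z}): φ is true.
  z (successors {x, t, n, k}): φ is true.
  t (successors {v, y}): φ is false.
  m (successors {u, w, x, k}): φ is true.
  n (successors {v}): φ is false.
  k (successors {w, x, t, k}): φ is true.
For instance, at x:
  At x: \neg \Diamond (q \lor p) is false, \Diamond p is true, so \neg \Diamond (q \lor p) \lor \Diamond p is true.
    At x: \Diamond (q \lor p) is true, so \neg \Diamond (q \lor p) is false.
      At x: \Diamond (q \lor p) requires q \lor p at some successor in {v, x, z, t, m}.
        q \lor p holds at v, so \Diamond (q \lor p) is true at x.
    At x: \Diamond p requires p at some successor in {v, x, z, t, m}.
      p holds at z, so \Diamond p is true at x.
Satisfying worlds: {u, w, x, y, z, m, k}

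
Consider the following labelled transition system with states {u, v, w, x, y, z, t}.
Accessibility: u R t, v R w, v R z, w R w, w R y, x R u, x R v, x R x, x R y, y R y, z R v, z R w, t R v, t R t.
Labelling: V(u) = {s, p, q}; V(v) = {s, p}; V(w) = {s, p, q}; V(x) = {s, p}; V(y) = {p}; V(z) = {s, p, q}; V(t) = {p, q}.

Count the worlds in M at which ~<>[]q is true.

Recall that []ψ holds at a world iff ψ holds at every accessible world, and <>ψ holds iff ψ holds at some accessible world.
Let φ = ~<>[]q. Evaluate φ at each world:
  u (successors {t}): φ is true.
  v (successors {w, z}): φ is true.
  w (successors {w, y}): φ is true.
  x (successors {u, v, x, y}): φ is false.
  y (successors {y}): φ is true.
  z (successors {v, w}): φ is false.
  t (successors {v, t}): φ is false.
For instance, at u:
  At u: <>[]q is false, so ~<>[]q is true.
    At u: <>[]q requires []q at some successor in {t}.
      At t: []q is false.
    So <>[]q is false at u.
Satisfying worlds: {u, v, w, y}

4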